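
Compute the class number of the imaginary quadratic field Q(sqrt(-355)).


K = Q(sqrt(-355)). d mod 4 = 1, so D = disc(K) = d = -355
h(K) equals the number of primitive reduced positive-definite forms (a, b, c) = a*x^2 + b*x*y + c*y^2 with b^2 - 4ac = D,
where reduced means |b| <= a <= c, with b >= 0 whenever |b| = a or a = c, and primitive means gcd(a, b, c) = 1.
Reduced forces 3a^2 <= |D| = 355, so 1 <= a <= 10; b must have the parity of D, and c = (b^2 - D)/(4a) must be an integer >= a.
Enumerate a = 1..10, b in [-a, a]:
  a=1: (1, 1, 89)  [1]
  a=2..4: none
  a=5: (5, 5, 19)  [1]
  a=6: none
  a=7: (7, -3, 13), (7, 3, 13)  [2]
  a=8..10: none
Total reduced forms: 1 + 1 + 2 = 4
h = 4

4


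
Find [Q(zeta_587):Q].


The degree equals Euler's totient phi(587).
587 = 587
phi(587) = 586

586


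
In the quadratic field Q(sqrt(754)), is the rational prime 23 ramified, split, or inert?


K = Q(sqrt(754)). Since d mod 4 = 2, disc(K) = 3016.
Check p | disc: 3016 mod 23 = 3.
p does not divide disc. Compute Legendre symbol (d/p):
18^((23-1)/2) mod 23 = 1
(d/p) = 1, so p splits: (p) = P*P' with e=1, f=1, g=2.
Therefore p is split.

split


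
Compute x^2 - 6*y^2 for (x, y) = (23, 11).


x^2 - d*y^2
= 23^2 - 6*11^2
= 529 - 726
= -197

-197


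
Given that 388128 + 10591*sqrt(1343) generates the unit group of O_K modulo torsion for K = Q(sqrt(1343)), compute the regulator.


epsilon = 388128 + 10591*sqrt(1343)
= 776256.0000
R = ln(776256.0000)
= 13.5622

13.5622


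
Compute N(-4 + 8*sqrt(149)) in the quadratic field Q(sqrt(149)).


N(a + b*sqrt(d)) = a^2 - d*b^2
= (-4)^2 - (149)*(8)^2
= 16 - 9536
= -9520

-9520


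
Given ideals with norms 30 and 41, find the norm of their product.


N(IJ) = N(I) * N(J)
= 30 * 41
= 1230

1230


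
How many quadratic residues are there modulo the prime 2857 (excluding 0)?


For prime p, the number of non-zero quadratic residues is (p-1)/2.
= (2857-1)/2
= 1428

1428


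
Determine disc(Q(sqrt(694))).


For K = Q(sqrt(d)) with d squarefree: disc(K) = d if d = 1 mod 4, and disc(K) = 4d if d = 2 or 3 mod 4.
Here d = 694, and d mod 4 = 2.
d = 2 mod 4, not 1 (O_K = Z[sqrt(d)]), so disc(K) = 4d = 4 * (694) = 2776

2776


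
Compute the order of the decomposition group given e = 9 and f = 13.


|D_P| = e * f
= 9 * 13
= 117

117


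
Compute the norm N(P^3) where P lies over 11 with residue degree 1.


N(P^a) = p^(a*f)
= 11^(3*1)
= 11^3
= 1331

1331


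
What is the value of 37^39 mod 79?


p = 79 is prime and the exponent is (p-1)/2 = 39, so by Euler's criterion 37^39 = (37/79) = +1 or -1 mod 79.
Compute by square-and-multiply:
  39 = 32 + 4 + 2 + 1 (binary 100111)
  Repeated squaring mod 79: 37^1 = 37, 37^2 = 26, 37^4 = 44, 37^8 = 40, 37^16 = 20, 37^32 = 5
  37^39 = 37^32 * 37^4 * 37^2 * 37^1 = 5 * 44 * 26 * 37 mod 79
    5 * 44 = 220 = 62 mod 79
    62 * 26 = 1612 = 32 mod 79
    32 * 37 = 1184 = 78 mod 79
  37^39 = 78 mod 79
Result 78 = p - 1 = -1 mod 79: 37 is a quadratic non-residue mod 79. As a residue in [0, p-1] the value is 78.
37^39 mod 79 = 78

78


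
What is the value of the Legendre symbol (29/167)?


p = 167 is prime, so compute (29/167) with the reciprocity algorithm (Jacobi-symbol steps: pull out 2s via (2/n), flip via reciprocity, reduce):
  reciprocity: (29/167) -> +(167/29)
  reduce: (22/29)
  pull out 2: (2/29) = -1  (since 29 mod 8 = 5)
  reciprocity: (11/29) -> +(29/11)
  reduce: (7/11)
  reciprocity: (7/11) -> -(11/7)
  reduce: (4/7)
  pull out 2: (2/7) = +1  (since 7 mod 8 = 7)
  pull out 2: (2/7) = +1  (since 7 mod 8 = 7)
  (1/7) = 1
Product of signs = 1
(29/167) = 1

1


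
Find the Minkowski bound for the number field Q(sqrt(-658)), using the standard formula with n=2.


d = -658, d mod 4 = 2, so disc(K) = 4d = -2632; |disc(K)| = 2632
Imaginary quadratic field, so n = 2, s = r2 = 1, r1 = 0
M = (n!/n^n) * (4/pi)^s * sqrt(|disc(K)|) = (2!/2^2) * (4/pi)^1 * sqrt(2632)
= 0.5 * 1.273240 * 51.303021
= 32.6605

32.6605


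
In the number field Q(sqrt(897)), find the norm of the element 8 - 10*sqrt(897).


N(a + b*sqrt(d)) = a^2 - d*b^2
= (8)^2 - (897)*(-10)^2
= 64 - 89700
= -89636

-89636


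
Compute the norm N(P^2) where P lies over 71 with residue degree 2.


N(P^a) = p^(a*f)
= 71^(2*2)
= 71^4
= 25411681

25411681


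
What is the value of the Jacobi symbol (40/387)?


Compute (40/387) via quadratic reciprocity:
  pull out 2: (2/387) = -1  (since 387 mod 8 = 3)
  pull out 2: (2/387) = -1  (since 387 mod 8 = 3)
  pull out 2: (2/387) = -1  (since 387 mod 8 = 3)
  reciprocity: (5/387) -> +(387/5)
  reduce: (2/5)
  pull out 2: (2/5) = -1  (since 5 mod 8 = 5)
  (1/5) = 1
Product of signs = 1

1


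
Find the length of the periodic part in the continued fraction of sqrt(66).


Run the CF algorithm for sqrt(66).
a_0 = floor(sqrt(66)) = 8; set m_0=0, q_0=1.
Recurrence: m' = q*a - m,  q' = (d - m'^2)/q,  a' = floor((a_0 + m')/q').
  step 1: m=8, q=2, a=8
  step 2: m=8, q=1, a=16
a_2 = 2*a_0 = 16, so the period closes here.
sqrt(66) = [8; 8, 16]
Period length = 2

2


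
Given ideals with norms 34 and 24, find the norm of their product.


N(IJ) = N(I) * N(J)
= 34 * 24
= 816

816


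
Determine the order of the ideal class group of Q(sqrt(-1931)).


K = Q(sqrt(-1931)). d mod 4 = 1, so D = disc(K) = d = -1931
h(K) equals the number of primitive reduced positive-definite forms (a, b, c) = a*x^2 + b*x*y + c*y^2 with b^2 - 4ac = D,
where reduced means |b| <= a <= c, with b >= 0 whenever |b| = a or a = c, and primitive means gcd(a, b, c) = 1.
Reduced forces 3a^2 <= |D| = 1931, so 1 <= a <= 25; b must have the parity of D, and c = (b^2 - D)/(4a) must be an integer >= a.
Enumerate a = 1..25, b in [-a, a]:
  a=1: (1, 1, 483)  [1]
  a=2: none
  a=3: (3, -1, 161), (3, 1, 161)  [2]
  a=4: none
  a=5: (5, -3, 97), (5, 3, 97)  [2]
  a=6: none
  a=7: (7, -1, 69), (7, 1, 69)  [2]
  a=8: none
  a=9: (9, -7, 55), (9, 7, 55)  [2]
  a=10: none
  a=11: (11, -7, 45), (11, 7, 45)  [2]
  a=12..14: none
  a=15: (15, -13, 35), (15, -7, 33), (15, 7, 33), (15, 13, 35)  [4]
  a=16..18: none
  a=19: (19, -11, 27), (19, 11, 27)  [2]
  a=20: none
  a=21: (21, -13, 25), (21, -1, 23), (21, 1, 23), (21, 13, 25)  [4]
  a=22..25: none
Total reduced forms: 1 + 2 + 2 + 2 + 2 + 2 + 4 + 2 + 4 = 21
h = 21

21


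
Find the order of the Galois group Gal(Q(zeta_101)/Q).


|Gal(Q(zeta_101)/Q)| = phi(101)
= 100

100


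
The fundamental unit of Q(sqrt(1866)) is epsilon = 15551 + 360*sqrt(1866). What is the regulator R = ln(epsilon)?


epsilon = 15551 + 360*sqrt(1866)
= 31102.0000
R = ln(31102.0000)
= 10.3450

10.3450


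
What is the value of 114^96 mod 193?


p = 193 is prime and the exponent is (p-1)/2 = 96, so by Euler's criterion 114^96 = (114/193) = +1 or -1 mod 193.
Compute by square-and-multiply:
  96 = 64 + 32 (binary 1100000)
  Repeated squaring mod 193: 114^1 = 114, 114^2 = 65, 114^4 = 172, 114^8 = 55, 114^16 = 130, 114^32 = 109, 114^64 = 108
  114^96 = 114^64 * 114^32 = 108 * 109 mod 193
    108 * 109 = 11772 = 192 mod 193
  114^96 = 192 mod 193
Result 192 = p - 1 = -1 mod 193: 114 is a quadratic non-residue mod 193. As a residue in [0, p-1] the value is 192.
114^96 mod 193 = 192

192


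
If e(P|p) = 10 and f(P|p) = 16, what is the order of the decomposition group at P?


|D_P| = e * f
= 10 * 16
= 160

160


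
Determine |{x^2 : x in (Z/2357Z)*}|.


For prime p, the number of non-zero quadratic residues is (p-1)/2.
= (2357-1)/2
= 1178

1178


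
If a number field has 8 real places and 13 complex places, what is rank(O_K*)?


By Dirichlet's unit theorem:
rank = r1 + r2 - 1
= 8 + 13 - 1
= 20

20


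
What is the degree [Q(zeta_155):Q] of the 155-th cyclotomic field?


The degree equals Euler's totient phi(155).
155 = 5 * 31
phi(155) = 120

120


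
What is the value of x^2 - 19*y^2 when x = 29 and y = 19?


x^2 - d*y^2
= 29^2 - 19*19^2
= 841 - 6859
= -6018

-6018


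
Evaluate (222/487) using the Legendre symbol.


p = 487 is prime, so compute (222/487) with the reciprocity algorithm (Jacobi-symbol steps: pull out 2s via (2/n), flip via reciprocity, reduce):
  pull out 2: (2/487) = +1  (since 487 mod 8 = 7)
  reciprocity: (111/487) -> -(487/111)
  reduce: (43/111)
  reciprocity: (43/111) -> -(111/43)
  reduce: (25/43)
  reciprocity: (25/43) -> +(43/25)
  reduce: (18/25)
  pull out 2: (2/25) = +1  (since 25 mod 8 = 1)
  reciprocity: (9/25) -> +(25/9)
  reduce: (7/9)
  reciprocity: (7/9) -> +(9/7)
  reduce: (2/7)
  pull out 2: (2/7) = +1  (since 7 mod 8 = 7)
  (1/7) = 1
Product of signs = 1
(222/487) = 1

1


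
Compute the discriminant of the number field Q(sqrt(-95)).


For K = Q(sqrt(d)) with d squarefree: disc(K) = d if d = 1 mod 4, and disc(K) = 4d if d = 2 or 3 mod 4.
Here d = -95, and d mod 4 = 1.
d = 1 mod 4 (O_K = Z[(1+sqrt(d))/2]), so disc(K) = d = -95

-95


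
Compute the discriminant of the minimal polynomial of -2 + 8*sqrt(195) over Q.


The element -2 + 8*sqrt(195) has minimal polynomial:
x^2 + 4*x - 12476
Discriminant = (4)^2 - 4*(-12476)
= 16 + 49904
= 49920

49920


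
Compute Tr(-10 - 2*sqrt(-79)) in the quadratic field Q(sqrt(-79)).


Tr(a + b*sqrt(d)) = (a + b*sqrt(d)) + (a - b*sqrt(d)) = 2a
= 2 * (-10)
= -20

-20


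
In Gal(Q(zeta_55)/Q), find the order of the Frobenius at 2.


The Frobenius at p in Gal(Q(zeta_n)/Q) = (Z/nZ)* is the class of p, so its order is ord_55(2), the smallest k >= 1 with 2^k = 1 mod 55.
n = 55 = 5 * 11, phi(55) = 40; the order divides phi(n).
Divisors of 40: 1, 2, 4, 5, 8, 10, 20, 40
Repeated squaring mod 55: 2^1 = 2, 2^2 = 4, 2^4 = 16, 2^8 = 36, 2^16 = 31, 2^32 = 26
Test divisors in increasing order:
  k=1: 2^1 = 2 mod 55
  k=2: 2^2 = 4 mod 55
  k=4: 2^4 = 16 mod 55
  k=5: 2^5 = 16 * 2 = 32 mod 55
  k=8: 2^8 = 36 mod 55
  k=10: 2^10 = 36 * 4 = 34 mod 55
  k=20: 2^20 = 31 * 16 = 1 mod 55  <- first divisor giving 1
Order = 20

20


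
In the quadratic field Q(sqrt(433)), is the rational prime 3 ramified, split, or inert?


K = Q(sqrt(433)). Since d mod 4 = 1, disc(K) = 433.
Check p | disc: 433 mod 3 = 1.
p does not divide disc. Compute Legendre symbol (d/p):
1^((3-1)/2) mod 3 = 1
(d/p) = 1, so p splits: (p) = P*P' with e=1, f=1, g=2.
Therefore p is split.

split


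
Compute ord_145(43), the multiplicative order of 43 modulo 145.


We want ord_145(43), the smallest k >= 1 with 43^k = 1 mod 145.
n = 145 = 5 * 29, phi(145) = 112; the order divides phi(n).
Divisors of 112: 1, 2, 4, 7, 8, 14, 16, 28, 56, 112
Repeated squaring mod 145: 43^1 = 43, 43^2 = 109, 43^4 = 136, 43^8 = 81, 43^16 = 36, 43^32 = 136, 43^64 = 81
Test divisors in increasing order:
  k=1: 43^1 = 43 mod 145
  k=2: 43^2 = 109 mod 145
  k=4: 43^4 = 136 mod 145
  k=7: 43^7 = 136 * 109 * 43 = 12 mod 145
  k=8: 43^8 = 81 mod 145
  k=14: 43^14 = 81 * 136 * 109 = 144 mod 145
  k=16: 43^16 = 36 mod 145
  k=28: 43^28 = 36 * 81 * 136 = 1 mod 145  <- first divisor giving 1
Order = 28

28


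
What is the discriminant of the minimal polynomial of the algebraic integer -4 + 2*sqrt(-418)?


The element -4 + 2*sqrt(-418) has minimal polynomial:
x^2 + 8*x + 1688
Discriminant = (8)^2 - 4*(1688)
= 64 - 6752
= -6688

-6688


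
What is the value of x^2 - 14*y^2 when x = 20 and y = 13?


x^2 - d*y^2
= 20^2 - 14*13^2
= 400 - 2366
= -1966

-1966


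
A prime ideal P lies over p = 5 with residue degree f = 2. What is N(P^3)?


N(P^a) = p^(a*f)
= 5^(3*2)
= 5^6
= 15625

15625


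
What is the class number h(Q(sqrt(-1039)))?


K = Q(sqrt(-1039)). d mod 4 = 1, so D = disc(K) = d = -1039
h(K) equals the number of primitive reduced positive-definite forms (a, b, c) = a*x^2 + b*x*y + c*y^2 with b^2 - 4ac = D,
where reduced means |b| <= a <= c, with b >= 0 whenever |b| = a or a = c, and primitive means gcd(a, b, c) = 1.
Reduced forces 3a^2 <= |D| = 1039, so 1 <= a <= 18; b must have the parity of D, and c = (b^2 - D)/(4a) must be an integer >= a.
Enumerate a = 1..18, b in [-a, a]:
  a=1: (1, 1, 260)  [1]
  a=2: (2, -1, 130), (2, 1, 130)  [2]
  a=3: none
  a=4: (4, -1, 65), (4, 1, 65)  [2]
  a=5: (5, -1, 52), (5, 1, 52)  [2]
  a=6: none
  a=7: (7, -5, 38), (7, 5, 38)  [2]
  a=8: (8, -7, 34), (8, 7, 34)  [2]
  a=9: none
  a=10: (10, -9, 28), (10, -1, 26), (10, 1, 26), (10, 9, 28)  [4]
  a=11..12: none
  a=13: (13, -1, 20), (13, 1, 20)  [2]
  a=14: (14, -9, 20), (14, -5, 19), (14, 5, 19), (14, 9, 20)  [4]
  a=15: none
  a=16: (16, -7, 17), (16, 7, 17)  [2]
  a=17..18: none
Total reduced forms: 1 + 2 + 2 + 2 + 2 + 2 + 4 + 2 + 4 + 2 = 23
h = 23

23


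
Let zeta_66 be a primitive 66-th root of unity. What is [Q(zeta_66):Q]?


The degree equals Euler's totient phi(66).
66 = 2 * 3 * 11
phi(66) = 20

20


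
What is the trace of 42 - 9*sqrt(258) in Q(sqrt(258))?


Tr(a + b*sqrt(d)) = (a + b*sqrt(d)) + (a - b*sqrt(d)) = 2a
= 2 * (42)
= 84

84


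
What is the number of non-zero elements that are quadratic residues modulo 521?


For prime p, the number of non-zero quadratic residues is (p-1)/2.
= (521-1)/2
= 260

260


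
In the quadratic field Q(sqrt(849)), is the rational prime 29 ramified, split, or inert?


K = Q(sqrt(849)). Since d mod 4 = 1, disc(K) = 849.
Check p | disc: 849 mod 29 = 8.
p does not divide disc. Compute Legendre symbol (d/p):
8^((29-1)/2) mod 29 = -1
(d/p) = -1, so p is inert: (p) stays prime with e=1, f=2, g=1.
Therefore p is inert.

inert


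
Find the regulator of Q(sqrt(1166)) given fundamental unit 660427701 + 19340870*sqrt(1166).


epsilon = 660427701 + 19340870*sqrt(1166)
= 1.3209e+09
R = ln(1.3209e+09)
= 21.0015

21.0015


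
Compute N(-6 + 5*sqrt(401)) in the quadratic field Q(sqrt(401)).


N(a + b*sqrt(d)) = a^2 - d*b^2
= (-6)^2 - (401)*(5)^2
= 36 - 10025
= -9989

-9989


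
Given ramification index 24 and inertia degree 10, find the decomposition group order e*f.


|D_P| = e * f
= 24 * 10
= 240

240


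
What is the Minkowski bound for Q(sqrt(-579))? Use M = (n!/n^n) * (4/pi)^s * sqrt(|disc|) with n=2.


d = -579, d mod 4 = 1, so disc(K) = d = -579; |disc(K)| = 579
Imaginary quadratic field, so n = 2, s = r2 = 1, r1 = 0
M = (n!/n^n) * (4/pi)^s * sqrt(|disc(K)|) = (2!/2^2) * (4/pi)^1 * sqrt(579)
= 0.5 * 1.273240 * 24.062419
= 15.3186

15.3186


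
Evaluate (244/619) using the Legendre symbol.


p = 619 is prime, so compute (244/619) with the reciprocity algorithm (Jacobi-symbol steps: pull out 2s via (2/n), flip via reciprocity, reduce):
  pull out 2: (2/619) = -1  (since 619 mod 8 = 3)
  pull out 2: (2/619) = -1  (since 619 mod 8 = 3)
  reciprocity: (61/619) -> +(619/61)
  reduce: (9/61)
  reciprocity: (9/61) -> +(61/9)
  reduce: (7/9)
  reciprocity: (7/9) -> +(9/7)
  reduce: (2/7)
  pull out 2: (2/7) = +1  (since 7 mod 8 = 7)
  (1/7) = 1
Product of signs = 1
(244/619) = 1

1


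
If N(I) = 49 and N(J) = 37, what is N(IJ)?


N(IJ) = N(I) * N(J)
= 49 * 37
= 1813

1813


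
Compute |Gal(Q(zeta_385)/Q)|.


|Gal(Q(zeta_385)/Q)| = phi(385)
= 240

240


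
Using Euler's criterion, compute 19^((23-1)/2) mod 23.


p = 23 is prime and the exponent is (p-1)/2 = 11, so by Euler's criterion 19^11 = (19/23) = +1 or -1 mod 23.
Compute by square-and-multiply:
  11 = 8 + 2 + 1 (binary 1011)
  Repeated squaring mod 23: 19^1 = 19, 19^2 = 16, 19^4 = 3, 19^8 = 9
  19^11 = 19^8 * 19^2 * 19^1 = 9 * 16 * 19 mod 23
    9 * 16 = 144 = 6 mod 23
    6 * 19 = 114 = 22 mod 23
  19^11 = 22 mod 23
Result 22 = p - 1 = -1 mod 23: 19 is a quadratic non-residue mod 23. As a residue in [0, p-1] the value is 22.
19^11 mod 23 = 22

22


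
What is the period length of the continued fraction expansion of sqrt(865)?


Run the CF algorithm for sqrt(865).
a_0 = floor(sqrt(865)) = 29; set m_0=0, q_0=1.
Recurrence: m' = q*a - m,  q' = (d - m'^2)/q,  a' = floor((a_0 + m')/q').
  step 1: m=29, q=24, a=2
  step 2: m=19, q=21, a=2
  step 3: m=23, q=16, a=3
  step 4: m=25, q=15, a=3
  step 5: m=20, q=31, a=1
  step 6: m=11, q=24, a=1
  step 7: m=13, q=29, a=1
  step 8: m=16, q=21, a=2
  step 9: m=26, q=9, a=6
  step 10: m=28, q=9, a=6
  step 11: m=26, q=21, a=2
  step 12: m=16, q=29, a=1
  step 13: m=13, q=24, a=1
  step 14: m=11, q=31, a=1
  step 15: m=20, q=15, a=3
  step 16: m=25, q=16, a=3
  step 17: m=23, q=21, a=2
  step 18: m=19, q=24, a=2
  step 19: m=29, q=1, a=58
a_19 = 2*a_0 = 58, so the period closes here.
sqrt(865) = [29; 2, 2, 3, 3, 1, 1, 1, 2, 6, 6, 2, 1, 1, 1, 3, 3, 2, 2, 58]
Period length = 19

19


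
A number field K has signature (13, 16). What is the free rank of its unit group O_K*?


By Dirichlet's unit theorem:
rank = r1 + r2 - 1
= 13 + 16 - 1
= 28

28


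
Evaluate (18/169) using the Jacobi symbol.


Compute (18/169) via quadratic reciprocity:
  pull out 2: (2/169) = +1  (since 169 mod 8 = 1)
  reciprocity: (9/169) -> +(169/9)
  reduce: (7/9)
  reciprocity: (7/9) -> +(9/7)
  reduce: (2/7)
  pull out 2: (2/7) = +1  (since 7 mod 8 = 7)
  (1/7) = 1
Product of signs = 1

1


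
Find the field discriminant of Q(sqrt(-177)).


For K = Q(sqrt(d)) with d squarefree: disc(K) = d if d = 1 mod 4, and disc(K) = 4d if d = 2 or 3 mod 4.
Here d = -177, and d mod 4 = 3.
d = 3 mod 4, not 1 (O_K = Z[sqrt(d)]), so disc(K) = 4d = 4 * (-177) = -708

-708


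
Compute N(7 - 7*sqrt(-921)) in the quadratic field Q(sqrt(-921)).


N(a + b*sqrt(d)) = a^2 - d*b^2
= (7)^2 - (-921)*(-7)^2
= 49 + 45129
= 45178

45178


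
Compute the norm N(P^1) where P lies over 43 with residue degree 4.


N(P^a) = p^(a*f)
= 43^(1*4)
= 43^4
= 3418801

3418801


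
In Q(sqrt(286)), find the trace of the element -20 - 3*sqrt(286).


Tr(a + b*sqrt(d)) = (a + b*sqrt(d)) + (a - b*sqrt(d)) = 2a
= 2 * (-20)
= -40

-40


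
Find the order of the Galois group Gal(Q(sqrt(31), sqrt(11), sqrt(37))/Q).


The 3 square roots of distinct primes are multiplicatively independent over Q,
so [K:Q] = 2^3 and Gal(K/Q) is isomorphic to (Z/2Z)^3.
|Gal| = 2^3 = 8

8


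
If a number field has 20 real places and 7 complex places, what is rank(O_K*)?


By Dirichlet's unit theorem:
rank = r1 + r2 - 1
= 20 + 7 - 1
= 26

26


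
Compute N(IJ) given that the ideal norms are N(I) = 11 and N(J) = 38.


N(IJ) = N(I) * N(J)
= 11 * 38
= 418

418


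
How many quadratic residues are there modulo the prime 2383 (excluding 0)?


For prime p, the number of non-zero quadratic residues is (p-1)/2.
= (2383-1)/2
= 1191

1191


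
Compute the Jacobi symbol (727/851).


Compute (727/851) via quadratic reciprocity:
  reciprocity: (727/851) -> -(851/727)
  reduce: (124/727)
  pull out 2: (2/727) = +1  (since 727 mod 8 = 7)
  pull out 2: (2/727) = +1  (since 727 mod 8 = 7)
  reciprocity: (31/727) -> -(727/31)
  reduce: (14/31)
  pull out 2: (2/31) = +1  (since 31 mod 8 = 7)
  reciprocity: (7/31) -> -(31/7)
  reduce: (3/7)
  reciprocity: (3/7) -> -(7/3)
  reduce: (1/3)
  (1/3) = 1
Product of signs = 1

1


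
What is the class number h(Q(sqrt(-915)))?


K = Q(sqrt(-915)). d mod 4 = 1, so D = disc(K) = d = -915
h(K) equals the number of primitive reduced positive-definite forms (a, b, c) = a*x^2 + b*x*y + c*y^2 with b^2 - 4ac = D,
where reduced means |b| <= a <= c, with b >= 0 whenever |b| = a or a = c, and primitive means gcd(a, b, c) = 1.
Reduced forces 3a^2 <= |D| = 915, so 1 <= a <= 17; b must have the parity of D, and c = (b^2 - D)/(4a) must be an integer >= a.
Enumerate a = 1..17, b in [-a, a]:
  a=1: (1, 1, 229)  [1]
  a=2: none
  a=3: (3, 3, 77)  [1]
  a=4: none
  a=5: (5, 5, 47)  [1]
  a=6: none
  a=7: (7, -3, 33), (7, 3, 33)  [2]
  a=8..10: none
  a=11: (11, -3, 21), (11, 3, 21)  [2]
  a=12..14: none
  a=15: (15, 15, 19)  [1]
  a=16..17: none
Total reduced forms: 1 + 1 + 1 + 2 + 2 + 1 = 8
h = 8

8


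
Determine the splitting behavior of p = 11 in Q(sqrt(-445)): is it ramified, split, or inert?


K = Q(sqrt(-445)). Since d mod 4 = 3, disc(K) = -1780.
Check p | disc: -1780 mod 11 = 2.
p does not divide disc. Compute Legendre symbol (d/p):
6^((11-1)/2) mod 11 = -1
(d/p) = -1, so p is inert: (p) stays prime with e=1, f=2, g=1.
Therefore p is inert.

inert


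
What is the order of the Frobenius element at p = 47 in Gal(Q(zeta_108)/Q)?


The Frobenius at p in Gal(Q(zeta_n)/Q) = (Z/nZ)* is the class of p, so its order is ord_108(47), the smallest k >= 1 with 47^k = 1 mod 108.
n = 108 = 2^2 * 3^3, phi(108) = 36; the order divides phi(n).
Divisors of 36: 1, 2, 3, 4, 6, 9, 12, 18, 36
Repeated squaring mod 108: 47^1 = 47, 47^2 = 49, 47^4 = 25, 47^8 = 85, 47^16 = 97, 47^32 = 13
Test divisors in increasing order:
  k=1: 47^1 = 47 mod 108
  k=2: 47^2 = 49 mod 108
  k=3: 47^3 = 49 * 47 = 35 mod 108
  k=4: 47^4 = 25 mod 108
  k=6: 47^6 = 25 * 49 = 37 mod 108
  k=9: 47^9 = 85 * 47 = 107 mod 108
  k=12: 47^12 = 85 * 25 = 73 mod 108
  k=18: 47^18 = 97 * 49 = 1 mod 108  <- first divisor giving 1
Order = 18

18


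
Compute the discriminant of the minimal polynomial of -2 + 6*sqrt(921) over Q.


The element -2 + 6*sqrt(921) has minimal polynomial:
x^2 + 4*x - 33152
Discriminant = (4)^2 - 4*(-33152)
= 16 + 132608
= 132624

132624


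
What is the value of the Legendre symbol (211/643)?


p = 643 is prime, so compute (211/643) with the reciprocity algorithm (Jacobi-symbol steps: pull out 2s via (2/n), flip via reciprocity, reduce):
  reciprocity: (211/643) -> -(643/211)
  reduce: (10/211)
  pull out 2: (2/211) = -1  (since 211 mod 8 = 3)
  reciprocity: (5/211) -> +(211/5)
  reduce: (1/5)
  (1/5) = 1
Product of signs = 1
(211/643) = 1

1


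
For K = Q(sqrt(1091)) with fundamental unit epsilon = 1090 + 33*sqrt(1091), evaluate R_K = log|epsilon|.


epsilon = 1090 + 33*sqrt(1091)
= 2179.9995
R = ln(2179.9995)
= 7.6871

7.6871


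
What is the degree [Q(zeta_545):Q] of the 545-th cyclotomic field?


The degree equals Euler's totient phi(545).
545 = 5 * 109
phi(545) = 432

432


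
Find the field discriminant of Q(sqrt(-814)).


For K = Q(sqrt(d)) with d squarefree: disc(K) = d if d = 1 mod 4, and disc(K) = 4d if d = 2 or 3 mod 4.
Here d = -814, and d mod 4 = 2.
d = 2 mod 4, not 1 (O_K = Z[sqrt(d)]), so disc(K) = 4d = 4 * (-814) = -3256

-3256


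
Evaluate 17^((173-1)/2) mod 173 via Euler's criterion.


p = 173 is prime and the exponent is (p-1)/2 = 86, so by Euler's criterion 17^86 = (17/173) = +1 or -1 mod 173.
Compute by square-and-multiply:
  86 = 64 + 16 + 4 + 2 (binary 1010110)
  Repeated squaring mod 173: 17^1 = 17, 17^2 = 116, 17^4 = 135, 17^8 = 60, 17^16 = 140, 17^32 = 51, 17^64 = 6
  17^86 = 17^64 * 17^16 * 17^4 * 17^2 = 6 * 140 * 135 * 116 mod 173
    6 * 140 = 840 = 148 mod 173
    148 * 135 = 19980 = 85 mod 173
    85 * 116 = 9860 = 172 mod 173
  17^86 = 172 mod 173
Result 172 = p - 1 = -1 mod 173: 17 is a quadratic non-residue mod 173. As a residue in [0, p-1] the value is 172.
17^86 mod 173 = 172

172


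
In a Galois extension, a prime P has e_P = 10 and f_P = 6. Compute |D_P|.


|D_P| = e * f
= 10 * 6
= 60

60


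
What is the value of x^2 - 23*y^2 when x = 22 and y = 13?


x^2 - d*y^2
= 22^2 - 23*13^2
= 484 - 3887
= -3403

-3403


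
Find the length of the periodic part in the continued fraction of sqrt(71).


Run the CF algorithm for sqrt(71).
a_0 = floor(sqrt(71)) = 8; set m_0=0, q_0=1.
Recurrence: m' = q*a - m,  q' = (d - m'^2)/q,  a' = floor((a_0 + m')/q').
  step 1: m=8, q=7, a=2
  step 2: m=6, q=5, a=2
  step 3: m=4, q=11, a=1
  step 4: m=7, q=2, a=7
  step 5: m=7, q=11, a=1
  step 6: m=4, q=5, a=2
  step 7: m=6, q=7, a=2
  step 8: m=8, q=1, a=16
a_8 = 2*a_0 = 16, so the period closes here.
sqrt(71) = [8; 2, 2, 1, 7, 1, 2, 2, 16]
Period length = 8

8


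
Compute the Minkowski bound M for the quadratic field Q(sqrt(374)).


d = 374, d mod 4 = 2, so disc(K) = 4d = 1496; |disc(K)| = 1496
Real quadratic field, so n = 2, s = r2 = 0, r1 = 2
M = (n!/n^n) * (4/pi)^s * sqrt(|disc(K)|) = (2!/2^2) * (4/pi)^0 * sqrt(1496)
= 0.5 * 1.000000 * 38.678159
= 19.3391

19.3391


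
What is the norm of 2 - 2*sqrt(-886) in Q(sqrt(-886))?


N(a + b*sqrt(d)) = a^2 - d*b^2
= (2)^2 - (-886)*(-2)^2
= 4 + 3544
= 3548

3548


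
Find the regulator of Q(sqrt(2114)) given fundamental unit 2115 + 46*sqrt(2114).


epsilon = 2115 + 46*sqrt(2114)
= 4229.9998
R = ln(4229.9998)
= 8.3500

8.3500


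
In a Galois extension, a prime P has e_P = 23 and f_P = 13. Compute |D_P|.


|D_P| = e * f
= 23 * 13
= 299

299


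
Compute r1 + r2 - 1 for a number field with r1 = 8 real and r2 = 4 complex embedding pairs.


By Dirichlet's unit theorem:
rank = r1 + r2 - 1
= 8 + 4 - 1
= 11

11


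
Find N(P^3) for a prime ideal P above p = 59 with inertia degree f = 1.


N(P^a) = p^(a*f)
= 59^(3*1)
= 59^3
= 205379

205379


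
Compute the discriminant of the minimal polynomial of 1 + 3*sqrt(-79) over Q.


The element 1 + 3*sqrt(-79) has minimal polynomial:
x^2 - 2*x + 712
Discriminant = (-2)^2 - 4*(712)
= 4 - 2848
= -2844

-2844


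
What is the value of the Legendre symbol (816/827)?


p = 827 is prime, so compute (816/827) with the reciprocity algorithm (Jacobi-symbol steps: pull out 2s via (2/n), flip via reciprocity, reduce):
  pull out 2: (2/827) = -1  (since 827 mod 8 = 3)
  pull out 2: (2/827) = -1  (since 827 mod 8 = 3)
  pull out 2: (2/827) = -1  (since 827 mod 8 = 3)
  pull out 2: (2/827) = -1  (since 827 mod 8 = 3)
  reciprocity: (51/827) -> -(827/51)
  reduce: (11/51)
  reciprocity: (11/51) -> -(51/11)
  reduce: (7/11)
  reciprocity: (7/11) -> -(11/7)
  reduce: (4/7)
  pull out 2: (2/7) = +1  (since 7 mod 8 = 7)
  pull out 2: (2/7) = +1  (since 7 mod 8 = 7)
  (1/7) = 1
Product of signs = -1
(816/827) = -1

-1


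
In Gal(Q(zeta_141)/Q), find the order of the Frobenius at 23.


The Frobenius at p in Gal(Q(zeta_n)/Q) = (Z/nZ)* is the class of p, so its order is ord_141(23), the smallest k >= 1 with 23^k = 1 mod 141.
n = 141 = 3 * 47, phi(141) = 92; the order divides phi(n).
Divisors of 92: 1, 2, 4, 23, 46, 92
Repeated squaring mod 141: 23^1 = 23, 23^2 = 106, 23^4 = 97, 23^8 = 103, 23^16 = 34, 23^32 = 28, 23^64 = 79
Test divisors in increasing order:
  k=1: 23^1 = 23 mod 141
  k=2: 23^2 = 106 mod 141
  k=4: 23^4 = 97 mod 141
  k=23: 23^23 = 34 * 97 * 106 * 23 = 140 mod 141
  k=46: 23^46 = 28 * 103 * 97 * 106 = 1 mod 141  <- first divisor giving 1
Order = 46

46


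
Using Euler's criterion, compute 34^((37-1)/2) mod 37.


p = 37 is prime and the exponent is (p-1)/2 = 18, so by Euler's criterion 34^18 = (34/37) = +1 or -1 mod 37.
Compute by square-and-multiply:
  18 = 16 + 2 (binary 10010)
  Repeated squaring mod 37: 34^1 = 34, 34^2 = 9, 34^4 = 7, 34^8 = 12, 34^16 = 33
  34^18 = 34^16 * 34^2 = 33 * 9 mod 37
    33 * 9 = 297 = 1 mod 37
  34^18 = 1 mod 37
Result 1: 34 is a quadratic residue mod 37.
34^18 mod 37 = 1

1


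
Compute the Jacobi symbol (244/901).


Compute (244/901) via quadratic reciprocity:
  pull out 2: (2/901) = -1  (since 901 mod 8 = 5)
  pull out 2: (2/901) = -1  (since 901 mod 8 = 5)
  reciprocity: (61/901) -> +(901/61)
  reduce: (47/61)
  reciprocity: (47/61) -> +(61/47)
  reduce: (14/47)
  pull out 2: (2/47) = +1  (since 47 mod 8 = 7)
  reciprocity: (7/47) -> -(47/7)
  reduce: (5/7)
  reciprocity: (5/7) -> +(7/5)
  reduce: (2/5)
  pull out 2: (2/5) = -1  (since 5 mod 8 = 5)
  (1/5) = 1
Product of signs = 1

1


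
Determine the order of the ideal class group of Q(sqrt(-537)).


K = Q(sqrt(-537)). d mod 4 = 3, so D = disc(K) = 4d = -2148
h(K) equals the number of primitive reduced positive-definite forms (a, b, c) = a*x^2 + b*x*y + c*y^2 with b^2 - 4ac = D,
where reduced means |b| <= a <= c, with b >= 0 whenever |b| = a or a = c, and primitive means gcd(a, b, c) = 1.
Reduced forces 3a^2 <= |D| = 2148, so 1 <= a <= 26; b must have the parity of D, and c = (b^2 - D)/(4a) must be an integer >= a.
Enumerate a = 1..26, b in [-a, a]:
  a=1: (1, 0, 537)  [1]
  a=2: (2, 2, 269)  [1]
  a=3: (3, 0, 179)  [1]
  a=4..5: none
  a=6: (6, 6, 91)  [1]
  a=7: (7, -6, 78), (7, 6, 78)  [2]
  a=8..12: none
  a=13: (13, -6, 42), (13, 6, 42)  [2]
  a=14: (14, -6, 39), (14, 6, 39)  [2]
  a=15..20: none
  a=21: (21, -6, 26), (21, 6, 26)  [2]
  a=22..26: none
Total reduced forms: 1 + 1 + 1 + 1 + 2 + 2 + 2 + 2 = 12
h = 12

12


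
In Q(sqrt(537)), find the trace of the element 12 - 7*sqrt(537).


Tr(a + b*sqrt(d)) = (a + b*sqrt(d)) + (a - b*sqrt(d)) = 2a
= 2 * (12)
= 24

24


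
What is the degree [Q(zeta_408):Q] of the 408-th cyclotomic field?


The degree equals Euler's totient phi(408).
408 = 2^3 * 3 * 17
phi(408) = 128

128


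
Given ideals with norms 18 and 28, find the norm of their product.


N(IJ) = N(I) * N(J)
= 18 * 28
= 504

504


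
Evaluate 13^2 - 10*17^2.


x^2 - d*y^2
= 13^2 - 10*17^2
= 169 - 2890
= -2721

-2721


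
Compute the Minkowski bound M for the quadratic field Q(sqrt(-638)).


d = -638, d mod 4 = 2, so disc(K) = 4d = -2552; |disc(K)| = 2552
Imaginary quadratic field, so n = 2, s = r2 = 1, r1 = 0
M = (n!/n^n) * (4/pi)^s * sqrt(|disc(K)|) = (2!/2^2) * (4/pi)^1 * sqrt(2552)
= 0.5 * 1.273240 * 50.517324
= 32.1603

32.1603


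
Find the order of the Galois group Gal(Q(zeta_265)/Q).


|Gal(Q(zeta_265)/Q)| = phi(265)
= 208

208


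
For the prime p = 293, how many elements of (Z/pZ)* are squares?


For prime p, the number of non-zero quadratic residues is (p-1)/2.
= (293-1)/2
= 146

146


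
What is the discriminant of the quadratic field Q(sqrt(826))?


For K = Q(sqrt(d)) with d squarefree: disc(K) = d if d = 1 mod 4, and disc(K) = 4d if d = 2 or 3 mod 4.
Here d = 826, and d mod 4 = 2.
d = 2 mod 4, not 1 (O_K = Z[sqrt(d)]), so disc(K) = 4d = 4 * (826) = 3304

3304


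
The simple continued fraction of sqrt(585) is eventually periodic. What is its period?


Run the CF algorithm for sqrt(585).
a_0 = floor(sqrt(585)) = 24; set m_0=0, q_0=1.
Recurrence: m' = q*a - m,  q' = (d - m'^2)/q,  a' = floor((a_0 + m')/q').
  step 1: m=24, q=9, a=5
  step 2: m=21, q=16, a=2
  step 3: m=11, q=29, a=1
  step 4: m=18, q=9, a=4
  step 5: m=18, q=29, a=1
  step 6: m=11, q=16, a=2
  step 7: m=21, q=9, a=5
  step 8: m=24, q=1, a=48
a_8 = 2*a_0 = 48, so the period closes here.
sqrt(585) = [24; 5, 2, 1, 4, 1, 2, 5, 48]
Period length = 8

8


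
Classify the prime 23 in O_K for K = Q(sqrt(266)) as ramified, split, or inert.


K = Q(sqrt(266)). Since d mod 4 = 2, disc(K) = 1064.
Check p | disc: 1064 mod 23 = 6.
p does not divide disc. Compute Legendre symbol (d/p):
13^((23-1)/2) mod 23 = 1
(d/p) = 1, so p splits: (p) = P*P' with e=1, f=1, g=2.
Therefore p is split.

split


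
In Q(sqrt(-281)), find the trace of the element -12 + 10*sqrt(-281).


Tr(a + b*sqrt(d)) = (a + b*sqrt(d)) + (a - b*sqrt(d)) = 2a
= 2 * (-12)
= -24

-24


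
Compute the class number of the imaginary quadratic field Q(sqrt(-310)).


K = Q(sqrt(-310)). d mod 4 = 2, so D = disc(K) = 4d = -1240
h(K) equals the number of primitive reduced positive-definite forms (a, b, c) = a*x^2 + b*x*y + c*y^2 with b^2 - 4ac = D,
where reduced means |b| <= a <= c, with b >= 0 whenever |b| = a or a = c, and primitive means gcd(a, b, c) = 1.
Reduced forces 3a^2 <= |D| = 1240, so 1 <= a <= 20; b must have the parity of D, and c = (b^2 - D)/(4a) must be an integer >= a.
Enumerate a = 1..20, b in [-a, a]:
  a=1: (1, 0, 310)  [1]
  a=2: (2, 0, 155)  [1]
  a=3..4: none
  a=5: (5, 0, 62)  [1]
  a=6..9: none
  a=10: (10, 0, 31)  [1]
  a=11: (11, -6, 29), (11, 6, 29)  [2]
  a=12..16: none
  a=17: (17, -16, 22), (17, 16, 22)  [2]
  a=18..20: none
Total reduced forms: 1 + 1 + 1 + 1 + 2 + 2 = 8
h = 8

8


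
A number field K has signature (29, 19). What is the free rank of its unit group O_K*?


By Dirichlet's unit theorem:
rank = r1 + r2 - 1
= 29 + 19 - 1
= 47

47


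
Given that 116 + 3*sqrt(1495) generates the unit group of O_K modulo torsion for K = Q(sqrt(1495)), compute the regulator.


epsilon = 116 + 3*sqrt(1495)
= 231.9957
R = ln(231.9957)
= 5.4467

5.4467


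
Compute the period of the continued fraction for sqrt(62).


Run the CF algorithm for sqrt(62).
a_0 = floor(sqrt(62)) = 7; set m_0=0, q_0=1.
Recurrence: m' = q*a - m,  q' = (d - m'^2)/q,  a' = floor((a_0 + m')/q').
  step 1: m=7, q=13, a=1
  step 2: m=6, q=2, a=6
  step 3: m=6, q=13, a=1
  step 4: m=7, q=1, a=14
a_4 = 2*a_0 = 14, so the period closes here.
sqrt(62) = [7; 1, 6, 1, 14]
Period length = 4

4


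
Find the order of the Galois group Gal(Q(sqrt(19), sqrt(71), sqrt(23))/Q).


The 3 square roots of distinct primes are multiplicatively independent over Q,
so [K:Q] = 2^3 and Gal(K/Q) is isomorphic to (Z/2Z)^3.
|Gal| = 2^3 = 8

8


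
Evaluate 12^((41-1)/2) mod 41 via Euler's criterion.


p = 41 is prime and the exponent is (p-1)/2 = 20, so by Euler's criterion 12^20 = (12/41) = +1 or -1 mod 41.
Compute by square-and-multiply:
  20 = 16 + 4 (binary 10100)
  Repeated squaring mod 41: 12^1 = 12, 12^2 = 21, 12^4 = 31, 12^8 = 18, 12^16 = 37
  12^20 = 12^16 * 12^4 = 37 * 31 mod 41
    37 * 31 = 1147 = 40 mod 41
  12^20 = 40 mod 41
Result 40 = p - 1 = -1 mod 41: 12 is a quadratic non-residue mod 41. As a residue in [0, p-1] the value is 40.
12^20 mod 41 = 40

40


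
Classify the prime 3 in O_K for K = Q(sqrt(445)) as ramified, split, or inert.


K = Q(sqrt(445)). Since d mod 4 = 1, disc(K) = 445.
Check p | disc: 445 mod 3 = 1.
p does not divide disc. Compute Legendre symbol (d/p):
1^((3-1)/2) mod 3 = 1
(d/p) = 1, so p splits: (p) = P*P' with e=1, f=1, g=2.
Therefore p is split.

split


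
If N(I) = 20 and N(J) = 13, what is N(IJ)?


N(IJ) = N(I) * N(J)
= 20 * 13
= 260

260


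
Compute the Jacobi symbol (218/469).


Compute (218/469) via quadratic reciprocity:
  pull out 2: (2/469) = -1  (since 469 mod 8 = 5)
  reciprocity: (109/469) -> +(469/109)
  reduce: (33/109)
  reciprocity: (33/109) -> +(109/33)
  reduce: (10/33)
  pull out 2: (2/33) = +1  (since 33 mod 8 = 1)
  reciprocity: (5/33) -> +(33/5)
  reduce: (3/5)
  reciprocity: (3/5) -> +(5/3)
  reduce: (2/3)
  pull out 2: (2/3) = -1  (since 3 mod 8 = 3)
  (1/3) = 1
Product of signs = 1

1


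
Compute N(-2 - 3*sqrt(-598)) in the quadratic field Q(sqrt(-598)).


N(a + b*sqrt(d)) = a^2 - d*b^2
= (-2)^2 - (-598)*(-3)^2
= 4 + 5382
= 5386

5386


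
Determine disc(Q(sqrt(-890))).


For K = Q(sqrt(d)) with d squarefree: disc(K) = d if d = 1 mod 4, and disc(K) = 4d if d = 2 or 3 mod 4.
Here d = -890, and d mod 4 = 2.
d = 2 mod 4, not 1 (O_K = Z[sqrt(d)]), so disc(K) = 4d = 4 * (-890) = -3560

-3560


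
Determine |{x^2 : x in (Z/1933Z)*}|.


For prime p, the number of non-zero quadratic residues is (p-1)/2.
= (1933-1)/2
= 966

966


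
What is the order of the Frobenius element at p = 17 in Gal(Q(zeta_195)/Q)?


The Frobenius at p in Gal(Q(zeta_n)/Q) = (Z/nZ)* is the class of p, so its order is ord_195(17), the smallest k >= 1 with 17^k = 1 mod 195.
n = 195 = 3 * 5 * 13, phi(195) = 96; the order divides phi(n).
Divisors of 96: 1, 2, 3, 4, 6, 8, 12, 16, 24, 32, 48, 96
Repeated squaring mod 195: 17^1 = 17, 17^2 = 94, 17^4 = 61, 17^8 = 16, 17^16 = 61, 17^32 = 16, 17^64 = 61
Test divisors in increasing order:
  k=1: 17^1 = 17 mod 195
  k=2: 17^2 = 94 mod 195
  k=3: 17^3 = 94 * 17 = 38 mod 195
  k=4: 17^4 = 61 mod 195
  k=6: 17^6 = 61 * 94 = 79 mod 195
  k=8: 17^8 = 16 mod 195
  k=12: 17^12 = 16 * 61 = 1 mod 195  <- first divisor giving 1
Order = 12

12


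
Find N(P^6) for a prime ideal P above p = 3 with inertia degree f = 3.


N(P^a) = p^(a*f)
= 3^(6*3)
= 3^18
= 387420489

387420489


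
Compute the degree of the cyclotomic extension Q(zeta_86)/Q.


The degree equals Euler's totient phi(86).
86 = 2 * 43
phi(86) = 42

42


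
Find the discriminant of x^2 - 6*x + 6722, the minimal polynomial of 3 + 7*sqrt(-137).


The element 3 + 7*sqrt(-137) has minimal polynomial:
x^2 - 6*x + 6722
Discriminant = (-6)^2 - 4*(6722)
= 36 - 26888
= -26852

-26852


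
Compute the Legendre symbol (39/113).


p = 113 is prime, so compute (39/113) with the reciprocity algorithm (Jacobi-symbol steps: pull out 2s via (2/n), flip via reciprocity, reduce):
  reciprocity: (39/113) -> +(113/39)
  reduce: (35/39)
  reciprocity: (35/39) -> -(39/35)
  reduce: (4/35)
  pull out 2: (2/35) = -1  (since 35 mod 8 = 3)
  pull out 2: (2/35) = -1  (since 35 mod 8 = 3)
  (1/35) = 1
Product of signs = -1
(39/113) = -1

-1


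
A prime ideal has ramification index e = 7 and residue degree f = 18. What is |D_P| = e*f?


|D_P| = e * f
= 7 * 18
= 126

126


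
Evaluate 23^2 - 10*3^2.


x^2 - d*y^2
= 23^2 - 10*3^2
= 529 - 90
= 439

439


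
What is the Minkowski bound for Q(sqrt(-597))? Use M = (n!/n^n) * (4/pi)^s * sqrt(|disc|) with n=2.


d = -597, d mod 4 = 3, so disc(K) = 4d = -2388; |disc(K)| = 2388
Imaginary quadratic field, so n = 2, s = r2 = 1, r1 = 0
M = (n!/n^n) * (4/pi)^s * sqrt(|disc(K)|) = (2!/2^2) * (4/pi)^1 * sqrt(2388)
= 0.5 * 1.273240 * 48.867167
= 31.1098

31.1098


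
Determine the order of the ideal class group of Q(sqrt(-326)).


K = Q(sqrt(-326)). d mod 4 = 2, so D = disc(K) = 4d = -1304
h(K) equals the number of primitive reduced positive-definite forms (a, b, c) = a*x^2 + b*x*y + c*y^2 with b^2 - 4ac = D,
where reduced means |b| <= a <= c, with b >= 0 whenever |b| = a or a = c, and primitive means gcd(a, b, c) = 1.
Reduced forces 3a^2 <= |D| = 1304, so 1 <= a <= 20; b must have the parity of D, and c = (b^2 - D)/(4a) must be an integer >= a.
Enumerate a = 1..20, b in [-a, a]:
  a=1: (1, 0, 326)  [1]
  a=2: (2, 0, 163)  [1]
  a=3: (3, -2, 109), (3, 2, 109)  [2]
  a=4: none
  a=5: (5, -4, 66), (5, 4, 66)  [2]
  a=6: (6, -4, 55), (6, 4, 55)  [2]
  a=7..8: none
  a=9: (9, -8, 38), (9, 8, 38)  [2]
  a=10: (10, -4, 33), (10, 4, 33)  [2]
  a=11: (11, -4, 30), (11, 4, 30)  [2]
  a=12: none
  a=13: (13, -10, 27), (13, 10, 27)  [2]
  a=14: none
  a=15: (15, -14, 25), (15, -4, 22), (15, 4, 22), (15, 14, 25)  [4]
  a=16..17: none
  a=18: (18, -8, 19), (18, 8, 19)  [2]
  a=19..20: none
Total reduced forms: 1 + 1 + 2 + 2 + 2 + 2 + 2 + 2 + 2 + 4 + 2 = 22
h = 22

22


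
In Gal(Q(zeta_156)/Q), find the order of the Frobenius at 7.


The Frobenius at p in Gal(Q(zeta_n)/Q) = (Z/nZ)* is the class of p, so its order is ord_156(7), the smallest k >= 1 with 7^k = 1 mod 156.
n = 156 = 2^2 * 3 * 13, phi(156) = 48; the order divides phi(n).
Divisors of 48: 1, 2, 3, 4, 6, 8, 12, 16, 24, 48
Repeated squaring mod 156: 7^1 = 7, 7^2 = 49, 7^4 = 61, 7^8 = 133, 7^16 = 61, 7^32 = 133
Test divisors in increasing order:
  k=1: 7^1 = 7 mod 156
  k=2: 7^2 = 49 mod 156
  k=3: 7^3 = 49 * 7 = 31 mod 156
  k=4: 7^4 = 61 mod 156
  k=6: 7^6 = 61 * 49 = 25 mod 156
  k=8: 7^8 = 133 mod 156
  k=12: 7^12 = 133 * 61 = 1 mod 156  <- first divisor giving 1
Order = 12

12


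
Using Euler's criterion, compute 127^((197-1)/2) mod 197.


p = 197 is prime and the exponent is (p-1)/2 = 98, so by Euler's criterion 127^98 = (127/197) = +1 or -1 mod 197.
Compute by square-and-multiply:
  98 = 64 + 32 + 2 (binary 1100010)
  Repeated squaring mod 197: 127^1 = 127, 127^2 = 172, 127^4 = 34, 127^8 = 171, 127^16 = 85, 127^32 = 133, 127^64 = 156
  127^98 = 127^64 * 127^32 * 127^2 = 156 * 133 * 172 mod 197
    156 * 133 = 20748 = 63 mod 197
    63 * 172 = 10836 = 1 mod 197
  127^98 = 1 mod 197
Result 1: 127 is a quadratic residue mod 197.
127^98 mod 197 = 1

1


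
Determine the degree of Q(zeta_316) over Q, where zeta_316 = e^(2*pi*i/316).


The degree equals Euler's totient phi(316).
316 = 2^2 * 79
phi(316) = 156

156


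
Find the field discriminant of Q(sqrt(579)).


For K = Q(sqrt(d)) with d squarefree: disc(K) = d if d = 1 mod 4, and disc(K) = 4d if d = 2 or 3 mod 4.
Here d = 579, and d mod 4 = 3.
d = 3 mod 4, not 1 (O_K = Z[sqrt(d)]), so disc(K) = 4d = 4 * (579) = 2316

2316


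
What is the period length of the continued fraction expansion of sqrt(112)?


Run the CF algorithm for sqrt(112).
a_0 = floor(sqrt(112)) = 10; set m_0=0, q_0=1.
Recurrence: m' = q*a - m,  q' = (d - m'^2)/q,  a' = floor((a_0 + m')/q').
  step 1: m=10, q=12, a=1
  step 2: m=2, q=9, a=1
  step 3: m=7, q=7, a=2
  step 4: m=7, q=9, a=1
  step 5: m=2, q=12, a=1
  step 6: m=10, q=1, a=20
a_6 = 2*a_0 = 20, so the period closes here.
sqrt(112) = [10; 1, 1, 2, 1, 1, 20]
Period length = 6

6
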